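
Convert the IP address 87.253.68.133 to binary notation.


87 = 01010111
253 = 11111101
68 = 01000100
133 = 10000101
Binary: 01010111.11111101.01000100.10000101


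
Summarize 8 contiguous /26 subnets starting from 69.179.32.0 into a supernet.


Original prefix: /26
Number of subnets: 8 = 2^3
New prefix = 26 - 3 = 23
Supernet: 69.179.32.0/23


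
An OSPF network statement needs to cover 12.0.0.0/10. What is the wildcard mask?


Subnet mask: 255.192.0.0
Wildcard = 255.255.255.255 - subnet mask
255 - 255 = 0
255 - 192 = 63
255 - 0 = 255
255 - 0 = 255
Wildcard: 0.63.255.255


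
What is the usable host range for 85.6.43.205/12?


Network: 85.0.0.0
Broadcast: 85.15.255.255
First usable = network + 1
Last usable = broadcast - 1
Range: 85.0.0.1 to 85.15.255.254


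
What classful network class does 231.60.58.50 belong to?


First octet: 231
Binary: 11100111
1110xxxx -> Class D (224-239)
Class D (multicast), default mask N/A


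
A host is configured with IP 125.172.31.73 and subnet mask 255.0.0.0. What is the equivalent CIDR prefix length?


Binary: 11111111.00000000.00000000.00000000
Count leading 1s
Prefix: /8


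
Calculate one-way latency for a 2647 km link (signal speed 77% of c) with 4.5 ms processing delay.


Speed = 0.77 * 3e5 km/s = 231000 km/s
Propagation delay = 2647 / 231000 = 0.0115 s = 11.4589 ms
Processing delay = 4.5 ms
Total one-way latency = 15.9589 ms


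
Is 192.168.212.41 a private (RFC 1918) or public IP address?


RFC 1918 private ranges:
  10.0.0.0/8 (10.0.0.0 - 10.255.255.255)
  172.16.0.0/12 (172.16.0.0 - 172.31.255.255)
  192.168.0.0/16 (192.168.0.0 - 192.168.255.255)
Private (in 192.168.0.0/16)


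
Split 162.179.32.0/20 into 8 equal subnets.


New prefix = 20 + 3 = 23
Each subnet has 512 addresses
  162.179.32.0/23
  162.179.34.0/23
  162.179.36.0/23
  162.179.38.0/23
  162.179.40.0/23
  162.179.42.0/23
  162.179.44.0/23
  162.179.46.0/23
Subnets: 162.179.32.0/23, 162.179.34.0/23, 162.179.36.0/23, 162.179.38.0/23, 162.179.40.0/23, 162.179.42.0/23, 162.179.44.0/23, 162.179.46.0/23


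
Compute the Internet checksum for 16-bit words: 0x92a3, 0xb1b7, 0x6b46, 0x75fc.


Sum all words (with carry folding):
+ 0x92a3 = 0x92a3
+ 0xb1b7 = 0x445b
+ 0x6b46 = 0xafa1
+ 0x75fc = 0x259e
One's complement: ~0x259e
Checksum = 0xda61


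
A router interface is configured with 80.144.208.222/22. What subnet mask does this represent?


/22 means 22 network bits, 10 host bits
Binary: 11111111111111111111110000000000
Mask: 255.255.252.0


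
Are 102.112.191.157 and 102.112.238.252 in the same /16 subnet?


Mask: 255.255.0.0
102.112.191.157 AND mask = 102.112.0.0
102.112.238.252 AND mask = 102.112.0.0
Yes, same subnet (102.112.0.0)


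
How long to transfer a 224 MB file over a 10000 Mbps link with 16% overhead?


Effective throughput = 10000 * (1 - 16/100) = 8400 Mbps
File size in Mb = 224 * 8 = 1792 Mb
Time = 1792 / 8400
Time = 0.2133 seconds


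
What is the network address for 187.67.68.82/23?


IP:   10111011.01000011.01000100.01010010
Mask: 11111111.11111111.11111110.00000000
AND operation:
Net:  10111011.01000011.01000100.00000000
Network: 187.67.68.0/23


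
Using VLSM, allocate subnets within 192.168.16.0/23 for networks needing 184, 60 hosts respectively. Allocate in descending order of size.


184 hosts -> /24 (254 usable): 192.168.16.0/24
60 hosts -> /26 (62 usable): 192.168.17.0/26
Allocation: 192.168.16.0/24 (184 hosts, 254 usable); 192.168.17.0/26 (60 hosts, 62 usable)


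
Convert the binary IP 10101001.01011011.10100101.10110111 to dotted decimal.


10101001 = 169
01011011 = 91
10100101 = 165
10110111 = 183
IP: 169.91.165.183


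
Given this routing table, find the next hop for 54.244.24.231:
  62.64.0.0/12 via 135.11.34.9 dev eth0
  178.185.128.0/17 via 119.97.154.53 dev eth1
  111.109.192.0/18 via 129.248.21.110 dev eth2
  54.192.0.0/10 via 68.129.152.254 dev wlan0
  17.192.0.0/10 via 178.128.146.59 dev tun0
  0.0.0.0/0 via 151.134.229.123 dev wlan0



Longest prefix match for 54.244.24.231:
  /12 62.64.0.0: no
  /17 178.185.128.0: no
  /18 111.109.192.0: no
  /10 54.192.0.0: MATCH
  /10 17.192.0.0: no
  /0 0.0.0.0: MATCH
Selected: next-hop 68.129.152.254 via wlan0 (matched /10)


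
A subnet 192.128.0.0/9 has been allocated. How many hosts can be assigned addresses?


Host bits = 32 - 9 = 23
Total addresses = 2^23 = 8388608
Usable = total - 2 (network and broadcast)
Usable hosts: 8388606


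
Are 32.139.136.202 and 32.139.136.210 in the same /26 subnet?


Mask: 255.255.255.192
32.139.136.202 AND mask = 32.139.136.192
32.139.136.210 AND mask = 32.139.136.192
Yes, same subnet (32.139.136.192)


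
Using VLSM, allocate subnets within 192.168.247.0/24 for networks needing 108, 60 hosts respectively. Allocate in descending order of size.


108 hosts -> /25 (126 usable): 192.168.247.0/25
60 hosts -> /26 (62 usable): 192.168.247.128/26
Allocation: 192.168.247.0/25 (108 hosts, 126 usable); 192.168.247.128/26 (60 hosts, 62 usable)


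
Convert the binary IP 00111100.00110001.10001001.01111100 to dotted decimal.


00111100 = 60
00110001 = 49
10001001 = 137
01111100 = 124
IP: 60.49.137.124


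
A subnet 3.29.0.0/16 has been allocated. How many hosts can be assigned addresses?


Host bits = 32 - 16 = 16
Total addresses = 2^16 = 65536
Usable = total - 2 (network and broadcast)
Usable hosts: 65534


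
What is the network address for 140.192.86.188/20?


IP:   10001100.11000000.01010110.10111100
Mask: 11111111.11111111.11110000.00000000
AND operation:
Net:  10001100.11000000.01010000.00000000
Network: 140.192.80.0/20


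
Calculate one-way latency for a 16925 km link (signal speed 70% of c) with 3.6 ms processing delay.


Speed = 0.7 * 3e5 km/s = 210000 km/s
Propagation delay = 16925 / 210000 = 0.0806 s = 80.5952 ms
Processing delay = 3.6 ms
Total one-way latency = 84.1952 ms


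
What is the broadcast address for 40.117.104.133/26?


Network: 40.117.104.128/26
Host bits = 6
Set all host bits to 1:
Broadcast: 40.117.104.191


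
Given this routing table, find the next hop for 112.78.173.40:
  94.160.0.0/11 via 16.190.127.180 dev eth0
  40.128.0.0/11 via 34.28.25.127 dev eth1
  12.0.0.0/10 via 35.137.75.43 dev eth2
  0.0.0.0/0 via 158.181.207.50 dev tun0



Longest prefix match for 112.78.173.40:
  /11 94.160.0.0: no
  /11 40.128.0.0: no
  /10 12.0.0.0: no
  /0 0.0.0.0: MATCH
Selected: next-hop 158.181.207.50 via tun0 (matched /0)


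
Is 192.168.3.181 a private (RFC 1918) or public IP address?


RFC 1918 private ranges:
  10.0.0.0/8 (10.0.0.0 - 10.255.255.255)
  172.16.0.0/12 (172.16.0.0 - 172.31.255.255)
  192.168.0.0/16 (192.168.0.0 - 192.168.255.255)
Private (in 192.168.0.0/16)


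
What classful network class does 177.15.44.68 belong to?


First octet: 177
Binary: 10110001
10xxxxxx -> Class B (128-191)
Class B, default mask 255.255.0.0 (/16)


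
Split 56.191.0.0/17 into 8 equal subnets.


New prefix = 17 + 3 = 20
Each subnet has 4096 addresses
  56.191.0.0/20
  56.191.16.0/20
  56.191.32.0/20
  56.191.48.0/20
  56.191.64.0/20
  56.191.80.0/20
  56.191.96.0/20
  56.191.112.0/20
Subnets: 56.191.0.0/20, 56.191.16.0/20, 56.191.32.0/20, 56.191.48.0/20, 56.191.64.0/20, 56.191.80.0/20, 56.191.96.0/20, 56.191.112.0/20


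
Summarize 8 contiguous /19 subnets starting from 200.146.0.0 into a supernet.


Original prefix: /19
Number of subnets: 8 = 2^3
New prefix = 19 - 3 = 16
Supernet: 200.146.0.0/16


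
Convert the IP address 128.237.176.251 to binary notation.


128 = 10000000
237 = 11101101
176 = 10110000
251 = 11111011
Binary: 10000000.11101101.10110000.11111011


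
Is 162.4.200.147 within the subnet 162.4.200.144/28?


Subnet network: 162.4.200.144
Test IP AND mask: 162.4.200.144
Yes, 162.4.200.147 is in 162.4.200.144/28


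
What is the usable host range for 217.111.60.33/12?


Network: 217.96.0.0
Broadcast: 217.111.255.255
First usable = network + 1
Last usable = broadcast - 1
Range: 217.96.0.1 to 217.111.255.254


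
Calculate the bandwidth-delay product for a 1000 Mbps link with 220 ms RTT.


BDP = bandwidth * RTT
= 1000 Mbps * 220 ms
= 1000 * 1e6 * 220 / 1000 bits
= 220000000 bits
= 27500000 bytes
= 26855.4688 KB
BDP = 220000000 bits (27500000 bytes)


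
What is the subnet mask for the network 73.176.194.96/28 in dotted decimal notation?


/28 means 28 network bits, 4 host bits
Binary: 11111111111111111111111111110000
Mask: 255.255.255.240


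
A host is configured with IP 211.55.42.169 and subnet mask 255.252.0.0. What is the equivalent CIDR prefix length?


Binary: 11111111.11111100.00000000.00000000
Count leading 1s
Prefix: /14


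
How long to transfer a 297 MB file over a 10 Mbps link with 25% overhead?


Effective throughput = 10 * (1 - 25/100) = 7.5 Mbps
File size in Mb = 297 * 8 = 2376 Mb
Time = 2376 / 7.5
Time = 316.8 seconds


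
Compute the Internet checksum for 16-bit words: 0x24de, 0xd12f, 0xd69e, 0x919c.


Sum all words (with carry folding):
+ 0x24de = 0x24de
+ 0xd12f = 0xf60d
+ 0xd69e = 0xccac
+ 0x919c = 0x5e49
One's complement: ~0x5e49
Checksum = 0xa1b6


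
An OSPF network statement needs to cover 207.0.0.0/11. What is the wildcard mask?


Subnet mask: 255.224.0.0
Wildcard = 255.255.255.255 - subnet mask
255 - 255 = 0
255 - 224 = 31
255 - 0 = 255
255 - 0 = 255
Wildcard: 0.31.255.255


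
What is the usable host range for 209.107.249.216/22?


Network: 209.107.248.0
Broadcast: 209.107.251.255
First usable = network + 1
Last usable = broadcast - 1
Range: 209.107.248.1 to 209.107.251.254


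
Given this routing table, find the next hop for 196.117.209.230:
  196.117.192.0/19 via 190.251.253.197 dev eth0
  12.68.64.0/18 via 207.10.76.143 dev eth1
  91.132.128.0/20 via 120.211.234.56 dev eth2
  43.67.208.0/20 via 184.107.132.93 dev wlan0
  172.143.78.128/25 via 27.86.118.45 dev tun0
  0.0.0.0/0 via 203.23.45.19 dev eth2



Longest prefix match for 196.117.209.230:
  /19 196.117.192.0: MATCH
  /18 12.68.64.0: no
  /20 91.132.128.0: no
  /20 43.67.208.0: no
  /25 172.143.78.128: no
  /0 0.0.0.0: MATCH
Selected: next-hop 190.251.253.197 via eth0 (matched /19)


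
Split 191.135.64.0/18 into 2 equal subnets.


New prefix = 18 + 1 = 19
Each subnet has 8192 addresses
  191.135.64.0/19
  191.135.96.0/19
Subnets: 191.135.64.0/19, 191.135.96.0/19


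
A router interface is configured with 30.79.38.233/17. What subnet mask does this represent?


/17 means 17 network bits, 15 host bits
Binary: 11111111111111111000000000000000
Mask: 255.255.128.0


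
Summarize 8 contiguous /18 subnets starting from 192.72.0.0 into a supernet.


Original prefix: /18
Number of subnets: 8 = 2^3
New prefix = 18 - 3 = 15
Supernet: 192.72.0.0/15


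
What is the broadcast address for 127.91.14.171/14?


Network: 127.88.0.0/14
Host bits = 18
Set all host bits to 1:
Broadcast: 127.91.255.255


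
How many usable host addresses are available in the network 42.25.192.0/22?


Host bits = 32 - 22 = 10
Total addresses = 2^10 = 1024
Usable = total - 2 (network and broadcast)
Usable hosts: 1022


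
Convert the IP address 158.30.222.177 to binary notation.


158 = 10011110
30 = 00011110
222 = 11011110
177 = 10110001
Binary: 10011110.00011110.11011110.10110001


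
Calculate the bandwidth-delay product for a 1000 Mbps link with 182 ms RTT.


BDP = bandwidth * RTT
= 1000 Mbps * 182 ms
= 1000 * 1e6 * 182 / 1000 bits
= 182000000 bits
= 22750000 bytes
= 22216.7969 KB
BDP = 182000000 bits (22750000 bytes)


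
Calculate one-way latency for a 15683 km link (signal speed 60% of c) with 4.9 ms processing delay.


Speed = 0.6 * 3e5 km/s = 180000 km/s
Propagation delay = 15683 / 180000 = 0.0871 s = 87.1278 ms
Processing delay = 4.9 ms
Total one-way latency = 92.0278 ms


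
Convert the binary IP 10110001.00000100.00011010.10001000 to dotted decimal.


10110001 = 177
00000100 = 4
00011010 = 26
10001000 = 136
IP: 177.4.26.136


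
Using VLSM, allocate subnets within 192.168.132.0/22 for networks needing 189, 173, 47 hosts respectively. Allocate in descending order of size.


189 hosts -> /24 (254 usable): 192.168.132.0/24
173 hosts -> /24 (254 usable): 192.168.133.0/24
47 hosts -> /26 (62 usable): 192.168.134.0/26
Allocation: 192.168.132.0/24 (189 hosts, 254 usable); 192.168.133.0/24 (173 hosts, 254 usable); 192.168.134.0/26 (47 hosts, 62 usable)


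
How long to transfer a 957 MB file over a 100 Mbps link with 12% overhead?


Effective throughput = 100 * (1 - 12/100) = 88 Mbps
File size in Mb = 957 * 8 = 7656 Mb
Time = 7656 / 88
Time = 87 seconds


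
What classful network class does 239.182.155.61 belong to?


First octet: 239
Binary: 11101111
1110xxxx -> Class D (224-239)
Class D (multicast), default mask N/A


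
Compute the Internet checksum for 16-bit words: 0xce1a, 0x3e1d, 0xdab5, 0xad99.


Sum all words (with carry folding):
+ 0xce1a = 0xce1a
+ 0x3e1d = 0x0c38
+ 0xdab5 = 0xe6ed
+ 0xad99 = 0x9487
One's complement: ~0x9487
Checksum = 0x6b78


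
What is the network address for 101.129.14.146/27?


IP:   01100101.10000001.00001110.10010010
Mask: 11111111.11111111.11111111.11100000
AND operation:
Net:  01100101.10000001.00001110.10000000
Network: 101.129.14.128/27


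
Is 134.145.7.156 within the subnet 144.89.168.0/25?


Subnet network: 144.89.168.0
Test IP AND mask: 134.145.7.128
No, 134.145.7.156 is not in 144.89.168.0/25


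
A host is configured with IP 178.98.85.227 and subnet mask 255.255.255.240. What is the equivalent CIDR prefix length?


Binary: 11111111.11111111.11111111.11110000
Count leading 1s
Prefix: /28


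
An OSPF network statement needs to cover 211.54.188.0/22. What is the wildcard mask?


Subnet mask: 255.255.252.0
Wildcard = 255.255.255.255 - subnet mask
255 - 255 = 0
255 - 255 = 0
255 - 252 = 3
255 - 0 = 255
Wildcard: 0.0.3.255


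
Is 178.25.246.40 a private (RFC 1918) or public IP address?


RFC 1918 private ranges:
  10.0.0.0/8 (10.0.0.0 - 10.255.255.255)
  172.16.0.0/12 (172.16.0.0 - 172.31.255.255)
  192.168.0.0/16 (192.168.0.0 - 192.168.255.255)
Public (not in any RFC 1918 range)


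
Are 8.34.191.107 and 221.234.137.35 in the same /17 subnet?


Mask: 255.255.128.0
8.34.191.107 AND mask = 8.34.128.0
221.234.137.35 AND mask = 221.234.128.0
No, different subnets (8.34.128.0 vs 221.234.128.0)


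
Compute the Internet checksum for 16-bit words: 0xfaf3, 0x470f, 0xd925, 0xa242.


Sum all words (with carry folding):
+ 0xfaf3 = 0xfaf3
+ 0x470f = 0x4203
+ 0xd925 = 0x1b29
+ 0xa242 = 0xbd6b
One's complement: ~0xbd6b
Checksum = 0x4294


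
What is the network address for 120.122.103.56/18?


IP:   01111000.01111010.01100111.00111000
Mask: 11111111.11111111.11000000.00000000
AND operation:
Net:  01111000.01111010.01000000.00000000
Network: 120.122.64.0/18


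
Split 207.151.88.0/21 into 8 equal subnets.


New prefix = 21 + 3 = 24
Each subnet has 256 addresses
  207.151.88.0/24
  207.151.89.0/24
  207.151.90.0/24
  207.151.91.0/24
  207.151.92.0/24
  207.151.93.0/24
  207.151.94.0/24
  207.151.95.0/24
Subnets: 207.151.88.0/24, 207.151.89.0/24, 207.151.90.0/24, 207.151.91.0/24, 207.151.92.0/24, 207.151.93.0/24, 207.151.94.0/24, 207.151.95.0/24


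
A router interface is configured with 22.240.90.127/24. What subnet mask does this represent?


/24 means 24 network bits, 8 host bits
Binary: 11111111111111111111111100000000
Mask: 255.255.255.0


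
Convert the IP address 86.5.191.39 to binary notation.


86 = 01010110
5 = 00000101
191 = 10111111
39 = 00100111
Binary: 01010110.00000101.10111111.00100111


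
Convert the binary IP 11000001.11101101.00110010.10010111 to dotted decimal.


11000001 = 193
11101101 = 237
00110010 = 50
10010111 = 151
IP: 193.237.50.151


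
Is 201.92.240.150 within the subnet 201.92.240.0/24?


Subnet network: 201.92.240.0
Test IP AND mask: 201.92.240.0
Yes, 201.92.240.150 is in 201.92.240.0/24


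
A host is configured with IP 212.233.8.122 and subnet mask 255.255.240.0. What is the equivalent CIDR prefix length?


Binary: 11111111.11111111.11110000.00000000
Count leading 1s
Prefix: /20


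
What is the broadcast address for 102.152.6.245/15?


Network: 102.152.0.0/15
Host bits = 17
Set all host bits to 1:
Broadcast: 102.153.255.255


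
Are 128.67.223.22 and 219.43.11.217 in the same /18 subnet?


Mask: 255.255.192.0
128.67.223.22 AND mask = 128.67.192.0
219.43.11.217 AND mask = 219.43.0.0
No, different subnets (128.67.192.0 vs 219.43.0.0)


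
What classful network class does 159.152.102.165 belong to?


First octet: 159
Binary: 10011111
10xxxxxx -> Class B (128-191)
Class B, default mask 255.255.0.0 (/16)


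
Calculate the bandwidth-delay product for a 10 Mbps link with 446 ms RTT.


BDP = bandwidth * RTT
= 10 Mbps * 446 ms
= 10 * 1e6 * 446 / 1000 bits
= 4460000 bits
= 557500 bytes
= 544.4336 KB
BDP = 4460000 bits (557500 bytes)


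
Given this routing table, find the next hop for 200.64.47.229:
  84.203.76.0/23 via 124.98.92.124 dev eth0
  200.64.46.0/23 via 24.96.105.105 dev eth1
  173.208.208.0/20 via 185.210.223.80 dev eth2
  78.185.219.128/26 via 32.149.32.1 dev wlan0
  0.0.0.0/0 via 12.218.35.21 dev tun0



Longest prefix match for 200.64.47.229:
  /23 84.203.76.0: no
  /23 200.64.46.0: MATCH
  /20 173.208.208.0: no
  /26 78.185.219.128: no
  /0 0.0.0.0: MATCH
Selected: next-hop 24.96.105.105 via eth1 (matched /23)


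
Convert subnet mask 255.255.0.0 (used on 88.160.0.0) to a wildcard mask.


Subnet mask: 255.255.0.0
Wildcard = 255.255.255.255 - subnet mask
255 - 255 = 0
255 - 255 = 0
255 - 0 = 255
255 - 0 = 255
Wildcard: 0.0.255.255


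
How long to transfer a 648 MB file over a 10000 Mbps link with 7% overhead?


Effective throughput = 10000 * (1 - 7/100) = 9300 Mbps
File size in Mb = 648 * 8 = 5184 Mb
Time = 5184 / 9300
Time = 0.5574 seconds


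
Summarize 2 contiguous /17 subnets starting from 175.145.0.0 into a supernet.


Original prefix: /17
Number of subnets: 2 = 2^1
New prefix = 17 - 1 = 16
Supernet: 175.145.0.0/16


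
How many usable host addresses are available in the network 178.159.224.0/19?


Host bits = 32 - 19 = 13
Total addresses = 2^13 = 8192
Usable = total - 2 (network and broadcast)
Usable hosts: 8190


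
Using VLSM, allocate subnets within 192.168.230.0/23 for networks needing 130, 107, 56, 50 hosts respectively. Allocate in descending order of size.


130 hosts -> /24 (254 usable): 192.168.230.0/24
107 hosts -> /25 (126 usable): 192.168.231.0/25
56 hosts -> /26 (62 usable): 192.168.231.128/26
50 hosts -> /26 (62 usable): 192.168.231.192/26
Allocation: 192.168.230.0/24 (130 hosts, 254 usable); 192.168.231.0/25 (107 hosts, 126 usable); 192.168.231.128/26 (56 hosts, 62 usable); 192.168.231.192/26 (50 hosts, 62 usable)


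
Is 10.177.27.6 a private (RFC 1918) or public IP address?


RFC 1918 private ranges:
  10.0.0.0/8 (10.0.0.0 - 10.255.255.255)
  172.16.0.0/12 (172.16.0.0 - 172.31.255.255)
  192.168.0.0/16 (192.168.0.0 - 192.168.255.255)
Private (in 10.0.0.0/8)


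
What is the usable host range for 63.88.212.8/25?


Network: 63.88.212.0
Broadcast: 63.88.212.127
First usable = network + 1
Last usable = broadcast - 1
Range: 63.88.212.1 to 63.88.212.126


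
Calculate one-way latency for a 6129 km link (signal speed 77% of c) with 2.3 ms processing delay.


Speed = 0.77 * 3e5 km/s = 231000 km/s
Propagation delay = 6129 / 231000 = 0.0265 s = 26.5325 ms
Processing delay = 2.3 ms
Total one-way latency = 28.8325 ms


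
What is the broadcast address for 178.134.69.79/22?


Network: 178.134.68.0/22
Host bits = 10
Set all host bits to 1:
Broadcast: 178.134.71.255


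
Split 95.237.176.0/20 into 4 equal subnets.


New prefix = 20 + 2 = 22
Each subnet has 1024 addresses
  95.237.176.0/22
  95.237.180.0/22
  95.237.184.0/22
  95.237.188.0/22
Subnets: 95.237.176.0/22, 95.237.180.0/22, 95.237.184.0/22, 95.237.188.0/22


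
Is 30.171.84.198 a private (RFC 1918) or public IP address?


RFC 1918 private ranges:
  10.0.0.0/8 (10.0.0.0 - 10.255.255.255)
  172.16.0.0/12 (172.16.0.0 - 172.31.255.255)
  192.168.0.0/16 (192.168.0.0 - 192.168.255.255)
Public (not in any RFC 1918 range)


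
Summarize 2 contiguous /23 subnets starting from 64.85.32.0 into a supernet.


Original prefix: /23
Number of subnets: 2 = 2^1
New prefix = 23 - 1 = 22
Supernet: 64.85.32.0/22


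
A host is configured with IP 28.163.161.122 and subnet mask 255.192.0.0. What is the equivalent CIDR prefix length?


Binary: 11111111.11000000.00000000.00000000
Count leading 1s
Prefix: /10


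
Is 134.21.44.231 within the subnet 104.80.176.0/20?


Subnet network: 104.80.176.0
Test IP AND mask: 134.21.32.0
No, 134.21.44.231 is not in 104.80.176.0/20


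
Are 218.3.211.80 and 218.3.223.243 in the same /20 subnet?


Mask: 255.255.240.0
218.3.211.80 AND mask = 218.3.208.0
218.3.223.243 AND mask = 218.3.208.0
Yes, same subnet (218.3.208.0)


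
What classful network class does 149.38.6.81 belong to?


First octet: 149
Binary: 10010101
10xxxxxx -> Class B (128-191)
Class B, default mask 255.255.0.0 (/16)


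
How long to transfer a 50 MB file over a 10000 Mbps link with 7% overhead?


Effective throughput = 10000 * (1 - 7/100) = 9300 Mbps
File size in Mb = 50 * 8 = 400 Mb
Time = 400 / 9300
Time = 0.043 seconds


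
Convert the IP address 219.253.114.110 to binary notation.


219 = 11011011
253 = 11111101
114 = 01110010
110 = 01101110
Binary: 11011011.11111101.01110010.01101110


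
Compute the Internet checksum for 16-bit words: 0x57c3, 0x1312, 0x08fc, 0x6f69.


Sum all words (with carry folding):
+ 0x57c3 = 0x57c3
+ 0x1312 = 0x6ad5
+ 0x08fc = 0x73d1
+ 0x6f69 = 0xe33a
One's complement: ~0xe33a
Checksum = 0x1cc5


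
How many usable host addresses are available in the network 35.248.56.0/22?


Host bits = 32 - 22 = 10
Total addresses = 2^10 = 1024
Usable = total - 2 (network and broadcast)
Usable hosts: 1022


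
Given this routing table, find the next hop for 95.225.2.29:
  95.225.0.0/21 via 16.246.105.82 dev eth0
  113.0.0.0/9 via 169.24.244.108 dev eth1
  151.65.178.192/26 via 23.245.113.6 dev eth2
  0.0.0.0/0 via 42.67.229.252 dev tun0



Longest prefix match for 95.225.2.29:
  /21 95.225.0.0: MATCH
  /9 113.0.0.0: no
  /26 151.65.178.192: no
  /0 0.0.0.0: MATCH
Selected: next-hop 16.246.105.82 via eth0 (matched /21)


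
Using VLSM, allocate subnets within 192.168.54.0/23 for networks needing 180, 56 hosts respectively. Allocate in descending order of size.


180 hosts -> /24 (254 usable): 192.168.54.0/24
56 hosts -> /26 (62 usable): 192.168.55.0/26
Allocation: 192.168.54.0/24 (180 hosts, 254 usable); 192.168.55.0/26 (56 hosts, 62 usable)


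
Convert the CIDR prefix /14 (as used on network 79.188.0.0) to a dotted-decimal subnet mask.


/14 means 14 network bits, 18 host bits
Binary: 11111111111111000000000000000000
Mask: 255.252.0.0


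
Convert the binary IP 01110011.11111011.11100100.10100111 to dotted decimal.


01110011 = 115
11111011 = 251
11100100 = 228
10100111 = 167
IP: 115.251.228.167


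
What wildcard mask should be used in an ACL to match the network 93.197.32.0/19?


Subnet mask: 255.255.224.0
Wildcard = 255.255.255.255 - subnet mask
255 - 255 = 0
255 - 255 = 0
255 - 224 = 31
255 - 0 = 255
Wildcard: 0.0.31.255


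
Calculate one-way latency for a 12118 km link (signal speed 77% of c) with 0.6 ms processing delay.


Speed = 0.77 * 3e5 km/s = 231000 km/s
Propagation delay = 12118 / 231000 = 0.0525 s = 52.4589 ms
Processing delay = 0.6 ms
Total one-way latency = 53.0589 ms


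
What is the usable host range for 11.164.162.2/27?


Network: 11.164.162.0
Broadcast: 11.164.162.31
First usable = network + 1
Last usable = broadcast - 1
Range: 11.164.162.1 to 11.164.162.30


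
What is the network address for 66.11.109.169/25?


IP:   01000010.00001011.01101101.10101001
Mask: 11111111.11111111.11111111.10000000
AND operation:
Net:  01000010.00001011.01101101.10000000
Network: 66.11.109.128/25


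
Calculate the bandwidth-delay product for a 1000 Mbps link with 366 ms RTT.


BDP = bandwidth * RTT
= 1000 Mbps * 366 ms
= 1000 * 1e6 * 366 / 1000 bits
= 366000000 bits
= 45750000 bytes
= 44677.7344 KB
BDP = 366000000 bits (45750000 bytes)


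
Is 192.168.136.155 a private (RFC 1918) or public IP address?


RFC 1918 private ranges:
  10.0.0.0/8 (10.0.0.0 - 10.255.255.255)
  172.16.0.0/12 (172.16.0.0 - 172.31.255.255)
  192.168.0.0/16 (192.168.0.0 - 192.168.255.255)
Private (in 192.168.0.0/16)


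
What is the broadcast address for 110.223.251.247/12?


Network: 110.208.0.0/12
Host bits = 20
Set all host bits to 1:
Broadcast: 110.223.255.255


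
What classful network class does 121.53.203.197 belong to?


First octet: 121
Binary: 01111001
0xxxxxxx -> Class A (1-126)
Class A, default mask 255.0.0.0 (/8)


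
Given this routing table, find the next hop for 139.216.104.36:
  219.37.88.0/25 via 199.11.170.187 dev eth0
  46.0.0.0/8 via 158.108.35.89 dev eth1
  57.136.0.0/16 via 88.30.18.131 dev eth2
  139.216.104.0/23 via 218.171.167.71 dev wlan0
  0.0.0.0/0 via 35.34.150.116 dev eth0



Longest prefix match for 139.216.104.36:
  /25 219.37.88.0: no
  /8 46.0.0.0: no
  /16 57.136.0.0: no
  /23 139.216.104.0: MATCH
  /0 0.0.0.0: MATCH
Selected: next-hop 218.171.167.71 via wlan0 (matched /23)


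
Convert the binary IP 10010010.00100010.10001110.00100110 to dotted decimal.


10010010 = 146
00100010 = 34
10001110 = 142
00100110 = 38
IP: 146.34.142.38


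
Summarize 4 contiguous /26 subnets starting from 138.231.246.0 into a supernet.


Original prefix: /26
Number of subnets: 4 = 2^2
New prefix = 26 - 2 = 24
Supernet: 138.231.246.0/24


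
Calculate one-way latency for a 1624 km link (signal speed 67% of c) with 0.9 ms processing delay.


Speed = 0.67 * 3e5 km/s = 201000 km/s
Propagation delay = 1624 / 201000 = 0.0081 s = 8.0796 ms
Processing delay = 0.9 ms
Total one-way latency = 8.9796 ms


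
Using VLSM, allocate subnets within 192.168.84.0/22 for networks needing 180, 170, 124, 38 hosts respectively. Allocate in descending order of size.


180 hosts -> /24 (254 usable): 192.168.84.0/24
170 hosts -> /24 (254 usable): 192.168.85.0/24
124 hosts -> /25 (126 usable): 192.168.86.0/25
38 hosts -> /26 (62 usable): 192.168.86.128/26
Allocation: 192.168.84.0/24 (180 hosts, 254 usable); 192.168.85.0/24 (170 hosts, 254 usable); 192.168.86.0/25 (124 hosts, 126 usable); 192.168.86.128/26 (38 hosts, 62 usable)


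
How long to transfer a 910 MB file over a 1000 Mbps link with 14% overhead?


Effective throughput = 1000 * (1 - 14/100) = 860 Mbps
File size in Mb = 910 * 8 = 7280 Mb
Time = 7280 / 860
Time = 8.4651 seconds


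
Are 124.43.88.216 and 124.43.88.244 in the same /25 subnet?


Mask: 255.255.255.128
124.43.88.216 AND mask = 124.43.88.128
124.43.88.244 AND mask = 124.43.88.128
Yes, same subnet (124.43.88.128)


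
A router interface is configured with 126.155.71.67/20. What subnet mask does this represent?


/20 means 20 network bits, 12 host bits
Binary: 11111111111111111111000000000000
Mask: 255.255.240.0


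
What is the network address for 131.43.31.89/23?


IP:   10000011.00101011.00011111.01011001
Mask: 11111111.11111111.11111110.00000000
AND operation:
Net:  10000011.00101011.00011110.00000000
Network: 131.43.30.0/23


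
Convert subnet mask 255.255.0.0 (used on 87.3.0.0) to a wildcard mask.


Subnet mask: 255.255.0.0
Wildcard = 255.255.255.255 - subnet mask
255 - 255 = 0
255 - 255 = 0
255 - 0 = 255
255 - 0 = 255
Wildcard: 0.0.255.255


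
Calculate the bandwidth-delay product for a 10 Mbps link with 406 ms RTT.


BDP = bandwidth * RTT
= 10 Mbps * 406 ms
= 10 * 1e6 * 406 / 1000 bits
= 4060000 bits
= 507500 bytes
= 495.6055 KB
BDP = 4060000 bits (507500 bytes)


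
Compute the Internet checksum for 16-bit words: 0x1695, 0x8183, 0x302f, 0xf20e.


Sum all words (with carry folding):
+ 0x1695 = 0x1695
+ 0x8183 = 0x9818
+ 0x302f = 0xc847
+ 0xf20e = 0xba56
One's complement: ~0xba56
Checksum = 0x45a9


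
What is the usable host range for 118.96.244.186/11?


Network: 118.96.0.0
Broadcast: 118.127.255.255
First usable = network + 1
Last usable = broadcast - 1
Range: 118.96.0.1 to 118.127.255.254


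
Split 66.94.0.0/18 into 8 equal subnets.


New prefix = 18 + 3 = 21
Each subnet has 2048 addresses
  66.94.0.0/21
  66.94.8.0/21
  66.94.16.0/21
  66.94.24.0/21
  66.94.32.0/21
  66.94.40.0/21
  66.94.48.0/21
  66.94.56.0/21
Subnets: 66.94.0.0/21, 66.94.8.0/21, 66.94.16.0/21, 66.94.24.0/21, 66.94.32.0/21, 66.94.40.0/21, 66.94.48.0/21, 66.94.56.0/21


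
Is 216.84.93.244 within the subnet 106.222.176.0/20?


Subnet network: 106.222.176.0
Test IP AND mask: 216.84.80.0
No, 216.84.93.244 is not in 106.222.176.0/20


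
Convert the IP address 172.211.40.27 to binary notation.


172 = 10101100
211 = 11010011
40 = 00101000
27 = 00011011
Binary: 10101100.11010011.00101000.00011011


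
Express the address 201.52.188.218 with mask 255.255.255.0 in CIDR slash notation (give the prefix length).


Binary: 11111111.11111111.11111111.00000000
Count leading 1s
Prefix: /24


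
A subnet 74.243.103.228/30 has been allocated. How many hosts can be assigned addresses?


Host bits = 32 - 30 = 2
Total addresses = 2^2 = 4
Usable = total - 2 (network and broadcast)
Usable hosts: 2


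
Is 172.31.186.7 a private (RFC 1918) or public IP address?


RFC 1918 private ranges:
  10.0.0.0/8 (10.0.0.0 - 10.255.255.255)
  172.16.0.0/12 (172.16.0.0 - 172.31.255.255)
  192.168.0.0/16 (192.168.0.0 - 192.168.255.255)
Private (in 172.16.0.0/12)


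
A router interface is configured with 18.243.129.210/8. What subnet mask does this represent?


/8 means 8 network bits, 24 host bits
Binary: 11111111000000000000000000000000
Mask: 255.0.0.0


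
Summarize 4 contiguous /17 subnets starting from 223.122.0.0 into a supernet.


Original prefix: /17
Number of subnets: 4 = 2^2
New prefix = 17 - 2 = 15
Supernet: 223.122.0.0/15


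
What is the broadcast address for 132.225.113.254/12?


Network: 132.224.0.0/12
Host bits = 20
Set all host bits to 1:
Broadcast: 132.239.255.255


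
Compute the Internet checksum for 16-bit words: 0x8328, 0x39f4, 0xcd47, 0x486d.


Sum all words (with carry folding):
+ 0x8328 = 0x8328
+ 0x39f4 = 0xbd1c
+ 0xcd47 = 0x8a64
+ 0x486d = 0xd2d1
One's complement: ~0xd2d1
Checksum = 0x2d2e


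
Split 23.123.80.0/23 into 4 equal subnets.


New prefix = 23 + 2 = 25
Each subnet has 128 addresses
  23.123.80.0/25
  23.123.80.128/25
  23.123.81.0/25
  23.123.81.128/25
Subnets: 23.123.80.0/25, 23.123.80.128/25, 23.123.81.0/25, 23.123.81.128/25


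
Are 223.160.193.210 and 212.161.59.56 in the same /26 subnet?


Mask: 255.255.255.192
223.160.193.210 AND mask = 223.160.193.192
212.161.59.56 AND mask = 212.161.59.0
No, different subnets (223.160.193.192 vs 212.161.59.0)


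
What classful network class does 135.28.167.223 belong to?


First octet: 135
Binary: 10000111
10xxxxxx -> Class B (128-191)
Class B, default mask 255.255.0.0 (/16)


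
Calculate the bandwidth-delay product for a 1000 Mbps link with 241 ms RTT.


BDP = bandwidth * RTT
= 1000 Mbps * 241 ms
= 1000 * 1e6 * 241 / 1000 bits
= 241000000 bits
= 30125000 bytes
= 29418.9453 KB
BDP = 241000000 bits (30125000 bytes)


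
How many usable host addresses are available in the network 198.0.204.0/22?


Host bits = 32 - 22 = 10
Total addresses = 2^10 = 1024
Usable = total - 2 (network and broadcast)
Usable hosts: 1022


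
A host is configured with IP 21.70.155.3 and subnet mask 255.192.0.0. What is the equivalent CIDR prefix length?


Binary: 11111111.11000000.00000000.00000000
Count leading 1s
Prefix: /10


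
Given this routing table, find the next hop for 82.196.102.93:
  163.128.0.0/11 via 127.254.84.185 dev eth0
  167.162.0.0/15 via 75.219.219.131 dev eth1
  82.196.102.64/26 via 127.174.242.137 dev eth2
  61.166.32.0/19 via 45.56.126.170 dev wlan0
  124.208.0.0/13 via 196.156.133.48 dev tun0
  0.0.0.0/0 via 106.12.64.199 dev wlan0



Longest prefix match for 82.196.102.93:
  /11 163.128.0.0: no
  /15 167.162.0.0: no
  /26 82.196.102.64: MATCH
  /19 61.166.32.0: no
  /13 124.208.0.0: no
  /0 0.0.0.0: MATCH
Selected: next-hop 127.174.242.137 via eth2 (matched /26)


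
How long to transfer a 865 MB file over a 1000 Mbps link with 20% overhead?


Effective throughput = 1000 * (1 - 20/100) = 800 Mbps
File size in Mb = 865 * 8 = 6920 Mb
Time = 6920 / 800
Time = 8.65 seconds


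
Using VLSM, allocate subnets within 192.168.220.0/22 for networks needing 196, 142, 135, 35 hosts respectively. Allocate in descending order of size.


196 hosts -> /24 (254 usable): 192.168.220.0/24
142 hosts -> /24 (254 usable): 192.168.221.0/24
135 hosts -> /24 (254 usable): 192.168.222.0/24
35 hosts -> /26 (62 usable): 192.168.223.0/26
Allocation: 192.168.220.0/24 (196 hosts, 254 usable); 192.168.221.0/24 (142 hosts, 254 usable); 192.168.222.0/24 (135 hosts, 254 usable); 192.168.223.0/26 (35 hosts, 62 usable)


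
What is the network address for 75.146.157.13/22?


IP:   01001011.10010010.10011101.00001101
Mask: 11111111.11111111.11111100.00000000
AND operation:
Net:  01001011.10010010.10011100.00000000
Network: 75.146.156.0/22


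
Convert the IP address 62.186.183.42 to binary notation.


62 = 00111110
186 = 10111010
183 = 10110111
42 = 00101010
Binary: 00111110.10111010.10110111.00101010


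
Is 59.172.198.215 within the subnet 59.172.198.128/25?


Subnet network: 59.172.198.128
Test IP AND mask: 59.172.198.128
Yes, 59.172.198.215 is in 59.172.198.128/25


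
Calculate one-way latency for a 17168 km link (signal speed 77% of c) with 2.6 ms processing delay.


Speed = 0.77 * 3e5 km/s = 231000 km/s
Propagation delay = 17168 / 231000 = 0.0743 s = 74.3203 ms
Processing delay = 2.6 ms
Total one-way latency = 76.9203 ms


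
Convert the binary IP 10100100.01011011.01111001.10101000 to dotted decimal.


10100100 = 164
01011011 = 91
01111001 = 121
10101000 = 168
IP: 164.91.121.168


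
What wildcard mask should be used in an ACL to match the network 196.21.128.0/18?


Subnet mask: 255.255.192.0
Wildcard = 255.255.255.255 - subnet mask
255 - 255 = 0
255 - 255 = 0
255 - 192 = 63
255 - 0 = 255
Wildcard: 0.0.63.255


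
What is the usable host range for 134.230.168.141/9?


Network: 134.128.0.0
Broadcast: 134.255.255.255
First usable = network + 1
Last usable = broadcast - 1
Range: 134.128.0.1 to 134.255.255.254


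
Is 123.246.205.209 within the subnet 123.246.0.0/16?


Subnet network: 123.246.0.0
Test IP AND mask: 123.246.0.0
Yes, 123.246.205.209 is in 123.246.0.0/16


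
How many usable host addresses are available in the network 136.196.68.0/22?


Host bits = 32 - 22 = 10
Total addresses = 2^10 = 1024
Usable = total - 2 (network and broadcast)
Usable hosts: 1022


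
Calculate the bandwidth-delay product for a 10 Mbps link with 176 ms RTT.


BDP = bandwidth * RTT
= 10 Mbps * 176 ms
= 10 * 1e6 * 176 / 1000 bits
= 1760000 bits
= 220000 bytes
= 214.8438 KB
BDP = 1760000 bits (220000 bytes)


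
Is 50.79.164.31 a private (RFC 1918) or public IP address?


RFC 1918 private ranges:
  10.0.0.0/8 (10.0.0.0 - 10.255.255.255)
  172.16.0.0/12 (172.16.0.0 - 172.31.255.255)
  192.168.0.0/16 (192.168.0.0 - 192.168.255.255)
Public (not in any RFC 1918 range)


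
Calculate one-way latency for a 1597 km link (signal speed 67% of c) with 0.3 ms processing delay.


Speed = 0.67 * 3e5 km/s = 201000 km/s
Propagation delay = 1597 / 201000 = 0.0079 s = 7.9453 ms
Processing delay = 0.3 ms
Total one-way latency = 8.2453 ms


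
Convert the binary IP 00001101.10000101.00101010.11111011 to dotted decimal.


00001101 = 13
10000101 = 133
00101010 = 42
11111011 = 251
IP: 13.133.42.251


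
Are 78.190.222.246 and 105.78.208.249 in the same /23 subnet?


Mask: 255.255.254.0
78.190.222.246 AND mask = 78.190.222.0
105.78.208.249 AND mask = 105.78.208.0
No, different subnets (78.190.222.0 vs 105.78.208.0)


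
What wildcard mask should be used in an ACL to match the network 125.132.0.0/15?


Subnet mask: 255.254.0.0
Wildcard = 255.255.255.255 - subnet mask
255 - 255 = 0
255 - 254 = 1
255 - 0 = 255
255 - 0 = 255
Wildcard: 0.1.255.255


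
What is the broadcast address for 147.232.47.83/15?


Network: 147.232.0.0/15
Host bits = 17
Set all host bits to 1:
Broadcast: 147.233.255.255


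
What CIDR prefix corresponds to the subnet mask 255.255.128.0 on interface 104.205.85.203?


Binary: 11111111.11111111.10000000.00000000
Count leading 1s
Prefix: /17


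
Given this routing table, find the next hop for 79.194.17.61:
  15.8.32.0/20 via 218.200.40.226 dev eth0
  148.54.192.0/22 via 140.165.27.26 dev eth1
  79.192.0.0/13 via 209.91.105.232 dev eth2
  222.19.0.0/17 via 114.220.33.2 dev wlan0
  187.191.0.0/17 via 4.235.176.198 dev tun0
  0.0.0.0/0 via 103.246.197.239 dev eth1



Longest prefix match for 79.194.17.61:
  /20 15.8.32.0: no
  /22 148.54.192.0: no
  /13 79.192.0.0: MATCH
  /17 222.19.0.0: no
  /17 187.191.0.0: no
  /0 0.0.0.0: MATCH
Selected: next-hop 209.91.105.232 via eth2 (matched /13)


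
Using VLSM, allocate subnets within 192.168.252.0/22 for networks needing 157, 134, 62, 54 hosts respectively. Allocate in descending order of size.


157 hosts -> /24 (254 usable): 192.168.252.0/24
134 hosts -> /24 (254 usable): 192.168.253.0/24
62 hosts -> /26 (62 usable): 192.168.254.0/26
54 hosts -> /26 (62 usable): 192.168.254.64/26
Allocation: 192.168.252.0/24 (157 hosts, 254 usable); 192.168.253.0/24 (134 hosts, 254 usable); 192.168.254.0/26 (62 hosts, 62 usable); 192.168.254.64/26 (54 hosts, 62 usable)


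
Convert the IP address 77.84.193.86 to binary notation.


77 = 01001101
84 = 01010100
193 = 11000001
86 = 01010110
Binary: 01001101.01010100.11000001.01010110


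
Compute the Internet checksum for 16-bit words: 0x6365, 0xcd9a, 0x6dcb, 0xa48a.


Sum all words (with carry folding):
+ 0x6365 = 0x6365
+ 0xcd9a = 0x3100
+ 0x6dcb = 0x9ecb
+ 0xa48a = 0x4356
One's complement: ~0x4356
Checksum = 0xbca9


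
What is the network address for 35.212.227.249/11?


IP:   00100011.11010100.11100011.11111001
Mask: 11111111.11100000.00000000.00000000
AND operation:
Net:  00100011.11000000.00000000.00000000
Network: 35.192.0.0/11


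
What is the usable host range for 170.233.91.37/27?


Network: 170.233.91.32
Broadcast: 170.233.91.63
First usable = network + 1
Last usable = broadcast - 1
Range: 170.233.91.33 to 170.233.91.62


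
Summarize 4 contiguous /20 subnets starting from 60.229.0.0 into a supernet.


Original prefix: /20
Number of subnets: 4 = 2^2
New prefix = 20 - 2 = 18
Supernet: 60.229.0.0/18


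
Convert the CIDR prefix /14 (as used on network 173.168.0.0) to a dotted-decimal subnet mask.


/14 means 14 network bits, 18 host bits
Binary: 11111111111111000000000000000000
Mask: 255.252.0.0


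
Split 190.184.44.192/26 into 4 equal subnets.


New prefix = 26 + 2 = 28
Each subnet has 16 addresses
  190.184.44.192/28
  190.184.44.208/28
  190.184.44.224/28
  190.184.44.240/28
Subnets: 190.184.44.192/28, 190.184.44.208/28, 190.184.44.224/28, 190.184.44.240/28


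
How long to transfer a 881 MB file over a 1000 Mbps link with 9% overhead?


Effective throughput = 1000 * (1 - 9/100) = 910 Mbps
File size in Mb = 881 * 8 = 7048 Mb
Time = 7048 / 910
Time = 7.7451 seconds


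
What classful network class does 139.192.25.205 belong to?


First octet: 139
Binary: 10001011
10xxxxxx -> Class B (128-191)
Class B, default mask 255.255.0.0 (/16)


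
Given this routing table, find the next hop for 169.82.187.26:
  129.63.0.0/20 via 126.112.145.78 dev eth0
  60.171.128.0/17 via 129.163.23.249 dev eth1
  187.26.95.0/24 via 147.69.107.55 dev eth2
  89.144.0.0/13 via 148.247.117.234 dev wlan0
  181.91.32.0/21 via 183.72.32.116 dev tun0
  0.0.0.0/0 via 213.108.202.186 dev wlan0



Longest prefix match for 169.82.187.26:
  /20 129.63.0.0: no
  /17 60.171.128.0: no
  /24 187.26.95.0: no
  /13 89.144.0.0: no
  /21 181.91.32.0: no
  /0 0.0.0.0: MATCH
Selected: next-hop 213.108.202.186 via wlan0 (matched /0)
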